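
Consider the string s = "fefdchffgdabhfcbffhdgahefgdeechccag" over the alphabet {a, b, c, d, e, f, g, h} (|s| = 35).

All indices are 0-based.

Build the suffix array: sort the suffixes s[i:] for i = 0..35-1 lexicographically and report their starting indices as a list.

sorted suffixes:
  #0 SA[0]=10  'abhfcbffhdgahefgdeechccag'
  #1 SA[1]=33  'ag'
  #2 SA[2]=21  'ahefgdeechccag'
  #3 SA[3]=15  'bffhdgahefgdeechccag'
  #4 SA[4]=11  'bhfcbffhdgahefgdeechccag'
  #5 SA[5]=32  'cag'
  #6 SA[6]=14  'cbffhdgahefgdeechccag'
  #7 SA[7]=31  'ccag'
  #8 SA[8]=29  'chccag'
  #9 SA[9]=4  'chffgdabhfcbffhdgahefgdeechccag'
  #10 SA[10]=9  'dabhfcbffhdgahefgdeechccag'
  #11 SA[11]=3  'dchffgdabhfcbffhdgahefgdeechccag'
  #12 SA[12]=26  'deechccag'
  #13 SA[13]=19  'dgahefgdeechccag'
  #14 SA[14]=28  'echccag'
  #15 SA[15]=27  'eechccag'
  #16 SA[16]=1  'efdchffgdabhfcbffhdgahefgdeechccag'
  #17 SA[17]=23  'efgdeechccag'
  #18 SA[18]=13  'fcbffhdgahefgdeechccag'
  #19 SA[19]=2  'fdchffgdabhfcbffhdgahefgdeechccag'
  #20 SA[20]=0  'fefdchffgdabhfcbffhdgahefgdeechccag'
  #21 SA[21]=6  'ffgdabhfcbffhdgahefgdeechccag'
  #22 SA[22]=16  'ffhdgahefgdeechccag'
  #23 SA[23]=7  'fgdabhfcbffhdgahefgdeechccag'
  #24 SA[24]=24  'fgdeechccag'
  #25 SA[25]=17  'fhdgahefgdeechccag'
  #26 SA[26]=34  'g'
  #27 SA[27]=20  'gahefgdeechccag'
  #28 SA[28]=8  'gdabhfcbffhdgahefgdeechccag'
  #29 SA[29]=25  'gdeechccag'
  #30 SA[30]=30  'hccag'
  #31 SA[31]=18  'hdgahefgdeechccag'
  #32 SA[32]=22  'hefgdeechccag'
  #33 SA[33]=12  'hfcbffhdgahefgdeechccag'
  #34 SA[34]=5  'hffgdabhfcbffhdgahefgdeechccag'

[10, 33, 21, 15, 11, 32, 14, 31, 29, 4, 9, 3, 26, 19, 28, 27, 1, 23, 13, 2, 0, 6, 16, 7, 24, 17, 34, 20, 8, 25, 30, 18, 22, 12, 5]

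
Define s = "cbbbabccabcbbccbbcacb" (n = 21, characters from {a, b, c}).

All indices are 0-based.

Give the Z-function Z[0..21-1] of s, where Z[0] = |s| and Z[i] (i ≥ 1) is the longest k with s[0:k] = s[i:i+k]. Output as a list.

[21, 0, 0, 0, 0, 0, 1, 1, 0, 0, 3, 0, 0, 1, 3, 0, 0, 1, 0, 2, 0]

Z[0]=21
i=1: fresh scan; Z[1]=0
i=2: fresh scan; Z[2]=0
i=3: fresh scan; Z[3]=0
i=4: fresh scan; Z[4]=0
i=5: fresh scan; Z[5]=0
i=6: fresh scan; Z[6]=1 extend→box=[6,7)
i=7: fresh scan; Z[7]=1 extend→box=[7,8)
i=8: fresh scan; Z[8]=0
i=9: fresh scan; Z[9]=0
i=10: fresh scan; Z[10]=3 extend→box=[10,13)
i=11: min(r-i=2, Z[1]=0)=0; Z[11]=0
i=12: min(r-i=1, Z[2]=0)=0; Z[12]=0
i=13: fresh scan; Z[13]=1 extend→box=[13,14)
i=14: fresh scan; Z[14]=3 extend→box=[14,17)
i=15: min(r-i=2, Z[1]=0)=0; Z[15]=0
i=16: min(r-i=1, Z[2]=0)=0; Z[16]=0
i=17: fresh scan; Z[17]=1 extend→box=[17,18)
i=18: fresh scan; Z[18]=0
i=19: fresh scan; Z[19]=2 extend→box=[19,21)
i=20: min(r-i=1, Z[1]=0)=0; Z[20]=0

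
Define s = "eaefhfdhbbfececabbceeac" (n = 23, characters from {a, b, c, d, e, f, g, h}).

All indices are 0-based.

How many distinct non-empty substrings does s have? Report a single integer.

256

sorted suffixes:
  #0 SA[0]=15  'abbceeac'
  #1 SA[1]=21  'ac'
  #2 SA[2]=1  'aefhfdhbbfececabbceeac'
  #3 SA[3]=16  'bbceeac'
  #4 SA[4]=8  'bbfececabbceeac'
  #5 SA[5]=17  'bceeac'
  #6 SA[6]=9  'bfececabbceeac'
  #7 SA[7]=22  'c'
  #8 SA[8]=14  'cabbceeac'
  #9 SA[9]=12  'cecabbceeac'
  #10 SA[10]=18  'ceeac'
  #11 SA[11]=6  'dhbbfececabbceeac'
  #12 SA[12]=20  'eac'
  #13 SA[13]=0  'eaefhfdhbbfececabbceeac'
  #14 SA[14]=13  'ecabbceeac'
  #15 SA[15]=11  'ececabbceeac'
  #16 SA[16]=19  'eeac'
  #17 SA[17]=2  'efhfdhbbfececabbceeac'
  #18 SA[18]=5  'fdhbbfececabbceeac'
  #19 SA[19]=10  'fececabbceeac'
  #20 SA[20]=3  'fhfdhbbfececabbceeac'
  #21 SA[21]=7  'hbbfececabbceeac'
  #22 SA[22]=4  'hfdhbbfececabbceeac'

SA = [15, 21, 1, 16, 8, 17, 9, 22, 14, 12, 18, 6, 20, 0, 13, 11, 19, 2, 5, 10, 3, 7, 4]
[i] adj suffixes → lcp
  [1] 15/21 → 1 ('a')
  [2] 21/1 → 1 ('a')
  [3] 1/16 → 0 ('')
  [4] 16/8 → 2 ('bb')
  [5] 8/17 → 1 ('b')
  [6] 17/9 → 1 ('b')
  [7] 9/22 → 0 ('')
  [8] 22/14 → 1 ('c')
  [9] 14/12 → 1 ('c')
  [10] 12/18 → 2 ('ce')
  [11] 18/6 → 0 ('')
  [12] 6/20 → 0 ('')
  [13] 20/0 → 2 ('ea')
  [14] 0/13 → 1 ('e')
  [15] 13/11 → 2 ('ec')
  [16] 11/19 → 1 ('e')
  [17] 19/2 → 1 ('e')
  [18] 2/5 → 0 ('')
  [19] 5/10 → 1 ('f')
  [20] 10/3 → 1 ('f')
  [21] 3/7 → 0 ('')
  [22] 7/4 → 1 ('h')

n(n+1)/2 = 23·24/2 = 276
Σ LCP = 0 + 1 + 1 + 0 + 2 + 1 + 1 + 0 + 1 + 1 + 2 + 0 + 0 + 2 + 1 + 2 + 1 + 1 + 0 + 1 + 1 + 0 + 1 = 20
distinct = 276 − 20 = 256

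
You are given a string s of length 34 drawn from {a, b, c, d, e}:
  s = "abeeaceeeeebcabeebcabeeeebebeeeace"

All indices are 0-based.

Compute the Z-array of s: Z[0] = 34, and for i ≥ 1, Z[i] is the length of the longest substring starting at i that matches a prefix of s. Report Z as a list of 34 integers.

Z[0]=34
i=1: fresh scan; Z[1]=0
i=2: fresh scan; Z[2]=0
i=3: fresh scan; Z[3]=0
i=4: fresh scan; Z[4]=1 extend→box=[4,5)
i=5: fresh scan; Z[5]=0
i=6: fresh scan; Z[6]=0
i=7: fresh scan; Z[7]=0
i=8: fresh scan; Z[8]=0
i=9: fresh scan; Z[9]=0
i=10: fresh scan; Z[10]=0
i=11: fresh scan; Z[11]=0
i=12: fresh scan; Z[12]=0
i=13: fresh scan; Z[13]=4 extend→box=[13,17)
i=14: min(r-i=3, Z[1]=0)=0; Z[14]=0
i=15: min(r-i=2, Z[2]=0)=0; Z[15]=0
i=16: min(r-i=1, Z[3]=0)=0; Z[16]=0
i=17: fresh scan; Z[17]=0
i=18: fresh scan; Z[18]=0
i=19: fresh scan; Z[19]=4 extend→box=[19,23)
i=20: min(r-i=3, Z[1]=0)=0; Z[20]=0
i=21: min(r-i=2, Z[2]=0)=0; Z[21]=0
i=22: min(r-i=1, Z[3]=0)=0; Z[22]=0
i=23: fresh scan; Z[23]=0
i=24: fresh scan; Z[24]=0
i=25: fresh scan; Z[25]=0
i=26: fresh scan; Z[26]=0
i=27: fresh scan; Z[27]=0
i=28: fresh scan; Z[28]=0
i=29: fresh scan; Z[29]=0
i=30: fresh scan; Z[30]=0
i=31: fresh scan; Z[31]=1 extend→box=[31,32)
i=32: fresh scan; Z[32]=0
i=33: fresh scan; Z[33]=0

[34, 0, 0, 0, 1, 0, 0, 0, 0, 0, 0, 0, 0, 4, 0, 0, 0, 0, 0, 4, 0, 0, 0, 0, 0, 0, 0, 0, 0, 0, 0, 1, 0, 0]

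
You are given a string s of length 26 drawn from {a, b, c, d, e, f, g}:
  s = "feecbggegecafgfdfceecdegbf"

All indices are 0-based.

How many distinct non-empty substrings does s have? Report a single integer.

326

rank | idx | suffix
   0 |  11 | afgfdfceecdegbf
   1 |  24 | bf
   2 |   4 | bggegecafgfdfceecdegbf
   3 |  10 | cafgfdfceecdegbf
   4 |   3 | cbggegecafgfdfceecdegbf
   5 |  20 | cdegbf
   6 |  17 | ceecdegbf
   7 |  21 | degbf
   8 |  15 | dfceecdegbf
   9 |   9 | ecafgfdfceecdegbf
  10 |   2 | ecbggegecafgfdfceecdegbf
  11 |  19 | ecdegbf
  12 |   1 | eecbggegecafgfdfceecdegbf
  13 |  18 | eecdegbf
  14 |  22 | egbf
  15 |   7 | egecafgfdfceecdegbf
  16 |  25 | f
  17 |  16 | fceecdegbf
  18 |  14 | fdfceecdegbf
  19 |   0 | feecbggegecafgfdfceecdegbf
  20 |  12 | fgfdfceecdegbf
  21 |  23 | gbf
  22 |   8 | gecafgfdfceecdegbf
  23 |   6 | gegecafgfdfceecdegbf
  24 |  13 | gfdfceecdegbf
  25 |   5 | ggegecafgfdfceecdegbf

SA = [11, 24, 4, 10, 3, 20, 17, 21, 15, 9, 2, 19, 1, 18, 22, 7, 25, 16, 14, 0, 12, 23, 8, 6, 13, 5]
rank  pair      lcp
   1  s[11:],s[24:]  0  ''
   2  s[24:],s[4:]  1  'b'
   3  s[4:],s[10:]  0  ''
   4  s[10:],s[3:]  1  'c'
   5  s[3:],s[20:]  1  'c'
   6  s[20:],s[17:]  1  'c'
   7  s[17:],s[21:]  0  ''
   8  s[21:],s[15:]  1  'd'
   9  s[15:],s[9:]  0  ''
  10  s[9:],s[2:]  2  'ec'
  11  s[2:],s[19:]  2  'ec'
  12  s[19:],s[1:]  1  'e'
  13  s[1:],s[18:]  3  'eec'
  14  s[18:],s[22:]  1  'e'
  15  s[22:],s[7:]  2  'eg'
  16  s[7:],s[25:]  0  ''
  17  s[25:],s[16:]  1  'f'
  18  s[16:],s[14:]  1  'f'
  19  s[14:],s[0:]  1  'f'
  20  s[0:],s[12:]  1  'f'
  21  s[12:],s[23:]  0  ''
  22  s[23:],s[8:]  1  'g'
  23  s[8:],s[6:]  2  'ge'
  24  s[6:],s[13:]  1  'g'
  25  s[13:],s[5:]  1  'g'

n(n+1)/2 = 26·27/2 = 351
Σ LCP = 0 + 0 + 1 + 0 + 1 + 1 + 1 + 0 + 1 + 0 + 2 + 2 + 1 + 3 + 1 + 2 + 0 + 1 + 1 + 1 + 1 + 0 + 1 + 2 + 1 + 1 = 25
distinct = 351 − 25 = 326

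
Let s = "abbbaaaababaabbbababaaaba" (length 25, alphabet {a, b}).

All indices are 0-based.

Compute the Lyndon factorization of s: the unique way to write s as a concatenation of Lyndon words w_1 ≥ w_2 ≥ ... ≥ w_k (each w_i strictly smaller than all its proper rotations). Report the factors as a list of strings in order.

["abbb", "aaaababaabbbababaaab", "a"]

emit factor 1: 'abbb' (i=0, period=4)
emit factor 2: 'aaaababaabbbababaaab' (i=4, period=20)
emit factor 3: 'a' (i=24, period=1)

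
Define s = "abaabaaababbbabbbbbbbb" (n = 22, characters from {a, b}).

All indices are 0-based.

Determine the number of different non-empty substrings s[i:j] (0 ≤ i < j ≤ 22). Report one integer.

rank→(start, suffix):
  0 → (5, 'aaababbbabbbbbbbb')
  1 → (2, 'aabaaababbbabbbbbbbb')
  2 → (6, 'aababbbabbbbbbbb')
  3 → (3, 'abaaababbbabbbbbbbb')
  4 → (0, 'abaabaaababbbabbbbbbbb')
  5 → (7, 'ababbbabbbbbbbb')
  6 → (9, 'abbbabbbbbbbb')
  7 → (13, 'abbbbbbbb')
  8 → (21, 'b')
  9 → (4, 'baaababbbabbbbbbbb')
  10 → (1, 'baabaaababbbabbbbbbbb')
  11 → (8, 'babbbabbbbbbbb')
  12 → (12, 'babbbbbbbb')
  13 → (20, 'bb')
  14 → (11, 'bbabbbbbbbb')
  15 → (19, 'bbb')
  16 → (10, 'bbbabbbbbbbb')
  17 → (18, 'bbbb')
  18 → (17, 'bbbbb')
  19 → (16, 'bbbbbb')
  20 → (15, 'bbbbbbb')
  21 → (14, 'bbbbbbbb')

SA = [5, 2, 6, 3, 0, 7, 9, 13, 21, 4, 1, 8, 12, 20, 11, 19, 10, 18, 17, 16, 15, 14]
[i] adj suffixes → lcp
  [1] 5/2 → 2 ('aa')
  [2] 2/6 → 4 ('aaba')
  [3] 6/3 → 1 ('a')
  [4] 3/0 → 4 ('abaa')
  [5] 0/7 → 3 ('aba')
  [6] 7/9 → 2 ('ab')
  [7] 9/13 → 4 ('abbb')
  [8] 13/21 → 0 ('')
  [9] 21/4 → 1 ('b')
  [10] 4/1 → 3 ('baa')
  [11] 1/8 → 2 ('ba')
  [12] 8/12 → 5 ('babbb')
  [13] 12/20 → 1 ('b')
  [14] 20/11 → 2 ('bb')
  [15] 11/19 → 2 ('bb')
  [16] 19/10 → 3 ('bbb')
  [17] 10/18 → 3 ('bbb')
  [18] 18/17 → 4 ('bbbb')
  [19] 17/16 → 5 ('bbbbb')
  [20] 16/15 → 6 ('bbbbbb')
  [21] 15/14 → 7 ('bbbbbbb')

n(n+1)/2 = 22·23/2 = 253
Σ LCP = 0 + 2 + 4 + 1 + 4 + 3 + 2 + 4 + 0 + 1 + 3 + 2 + 5 + 1 + 2 + 2 + 3 + 3 + 4 + 5 + 6 + 7 = 64
distinct = 253 − 64 = 189

189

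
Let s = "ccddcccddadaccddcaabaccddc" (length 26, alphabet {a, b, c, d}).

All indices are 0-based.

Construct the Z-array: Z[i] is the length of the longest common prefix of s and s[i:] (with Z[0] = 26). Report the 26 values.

Z[0]=26
i=1: fresh scan; Z[1]=1 extend→box=[1,2)
i=2: fresh scan; Z[2]=0
i=3: fresh scan; Z[3]=0
i=4: fresh scan; Z[4]=2 extend→box=[4,6)
i=5: min(r-i=1, Z[1]=1)=1; Z[5]=4 extend→box=[5,9)
i=6: min(r-i=3, Z[1]=1)=1; Z[6]=1
i=7: min(r-i=2, Z[2]=0)=0; Z[7]=0
i=8: min(r-i=1, Z[3]=0)=0; Z[8]=0
i=9: fresh scan; Z[9]=0
i=10: fresh scan; Z[10]=0
i=11: fresh scan; Z[11]=0
i=12: fresh scan; Z[12]=5 extend→box=[12,17)
i=13: min(r-i=4, Z[1]=1)=1; Z[13]=1
i=14: min(r-i=3, Z[2]=0)=0; Z[14]=0
i=15: min(r-i=2, Z[3]=0)=0; Z[15]=0
i=16: min(r-i=1, Z[4]=2)=1; Z[16]=1
i=17: fresh scan; Z[17]=0
i=18: fresh scan; Z[18]=0
i=19: fresh scan; Z[19]=0
i=20: fresh scan; Z[20]=0
i=21: fresh scan; Z[21]=5 extend→box=[21,26)
i=22: min(r-i=4, Z[1]=1)=1; Z[22]=1
i=23: min(r-i=3, Z[2]=0)=0; Z[23]=0
i=24: min(r-i=2, Z[3]=0)=0; Z[24]=0
i=25: min(r-i=1, Z[4]=2)=1; Z[25]=1

[26, 1, 0, 0, 2, 4, 1, 0, 0, 0, 0, 0, 5, 1, 0, 0, 1, 0, 0, 0, 0, 5, 1, 0, 0, 1]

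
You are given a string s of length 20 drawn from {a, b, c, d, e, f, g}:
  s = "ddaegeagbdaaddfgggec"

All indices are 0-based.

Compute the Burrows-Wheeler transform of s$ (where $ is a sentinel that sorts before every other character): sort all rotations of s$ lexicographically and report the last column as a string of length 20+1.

cdadegebd$adggadaeggf

rank  rotation               last
    0  $ddaegeagbdaaddfgggec  c
    1  aaddfgggec$ddaegeagbd  d
    2  addfgggec$ddaegeagbda  a
    3  aegeagbdaaddfgggec$dd  d
    4  agbdaaddfgggec$ddaege  e
    5  bdaaddfgggec$ddaegeag  g
    6  c$ddaegeagbdaaddfggge  e
    7  daaddfgggec$ddaegeagb  b
    8  daegeagbdaaddfgggec$d  d
    9  ddaegeagbdaaddfgggec$  $
   10  ddfgggec$ddaegeagbdaa  a
   11  dfgggec$ddaegeagbdaad  d
   12  eagbdaaddfgggec$ddaeg  g
   13  ec$ddaegeagbdaaddfggg  g
   14  egeagbdaaddfgggec$dda  a
   15  fgggec$ddaegeagbdaadd  d
   16  gbdaaddfgggec$ddaegea  a
   17  geagbdaaddfgggec$ddae  e
   18  gec$ddaegeagbdaaddfgg  g
   19  ggec$ddaegeagbdaaddfg  g
   20  gggec$ddaegeagbdaaddf  f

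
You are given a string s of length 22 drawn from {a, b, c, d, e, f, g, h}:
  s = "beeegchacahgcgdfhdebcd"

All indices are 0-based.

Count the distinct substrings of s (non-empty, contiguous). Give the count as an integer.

rank→(start, suffix):
  0 → (7, 'acahgcgdfhdebcd')
  1 → (9, 'ahgcgdfhdebcd')
  2 → (19, 'bcd')
  3 → (0, 'beeegchacahgcgdfhdebcd')
  4 → (8, 'cahgcgdfhdebcd')
  5 → (20, 'cd')
  6 → (12, 'cgdfhdebcd')
  7 → (5, 'chacahgcgdfhdebcd')
  8 → (21, 'd')
  9 → (17, 'debcd')
  10 → (14, 'dfhdebcd')
  11 → (18, 'ebcd')
  12 → (1, 'eeegchacahgcgdfhdebcd')
  13 → (2, 'eegchacahgcgdfhdebcd')
  14 → (3, 'egchacahgcgdfhdebcd')
  15 → (15, 'fhdebcd')
  16 → (11, 'gcgdfhdebcd')
  17 → (4, 'gchacahgcgdfhdebcd')
  18 → (13, 'gdfhdebcd')
  19 → (6, 'hacahgcgdfhdebcd')
  20 → (16, 'hdebcd')
  21 → (10, 'hgcgdfhdebcd')

SA = [7, 9, 19, 0, 8, 20, 12, 5, 21, 17, 14, 18, 1, 2, 3, 15, 11, 4, 13, 6, 16, 10]
i: (SA[i-1],SA[i]) lcp shared
  1: (7,9) 1 'a'
  2: (9,19) 0 ''
  3: (19,0) 1 'b'
  4: (0,8) 0 ''
  5: (8,20) 1 'c'
  6: (20,12) 1 'c'
  7: (12,5) 1 'c'
  8: (5,21) 0 ''
  9: (21,17) 1 'd'
  10: (17,14) 1 'd'
  11: (14,18) 0 ''
  12: (18,1) 1 'e'
  13: (1,2) 2 'ee'
  14: (2,3) 1 'e'
  15: (3,15) 0 ''
  16: (15,11) 0 ''
  17: (11,4) 2 'gc'
  18: (4,13) 1 'g'
  19: (13,6) 0 ''
  20: (6,16) 1 'h'
  21: (16,10) 1 'h'

n(n+1)/2 = 22·23/2 = 253
Σ LCP = 0 + 1 + 0 + 1 + 0 + 1 + 1 + 1 + 0 + 1 + 1 + 0 + 1 + 2 + 1 + 0 + 0 + 2 + 1 + 0 + 1 + 1 = 16
distinct = 253 − 16 = 237

237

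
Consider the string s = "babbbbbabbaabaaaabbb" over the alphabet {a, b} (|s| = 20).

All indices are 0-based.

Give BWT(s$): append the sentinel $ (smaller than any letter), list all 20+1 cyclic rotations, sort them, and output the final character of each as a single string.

rank  rotation               last
    0  $babbbbbabbaabaaaabbb  b
    1  aaaabbb$babbbbbabbaab  b
    2  aaabbb$babbbbbabbaaba  a
    3  aabaaaabbb$babbbbbabb  b
    4  aabbb$babbbbbabbaabaa  a
    5  abaaaabbb$babbbbbabba  a
    6  abbaabaaaabbb$babbbbb  b
    7  abbb$babbbbbabbaabaaa  a
    8  abbbbbabbaabaaaabbb$b  b
    9  b$babbbbbabbaabaaaabb  b
   10  baaaabbb$babbbbbabbaa  a
   11  baabaaaabbb$babbbbbab  b
   12  babbaabaaaabbb$babbbb  b
   13  babbbbbabbaabaaaabbb$  $
   14  bb$babbbbbabbaabaaaab  b
   15  bbaabaaaabbb$babbbbba  a
   16  bbabbaabaaaabbb$babbb  b
   17  bbb$babbbbbabbaabaaaa  a
   18  bbbabbaabaaaabbb$babb  b
   19  bbbbabbaabaaaabbb$bab  b
   20  bbbbbabbaabaaaabbb$ba  a

bbabaababbabb$bababba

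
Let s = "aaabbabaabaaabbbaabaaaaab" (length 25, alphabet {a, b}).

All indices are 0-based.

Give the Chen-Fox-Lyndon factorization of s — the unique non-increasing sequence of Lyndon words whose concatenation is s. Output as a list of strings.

["aaabbabaabaaabbbaab", "aaaaab"]

emit factor 1: 'aaabbabaabaaabbbaab' (i=0, period=19)
emit factor 2: 'aaaaab' (i=19, period=6)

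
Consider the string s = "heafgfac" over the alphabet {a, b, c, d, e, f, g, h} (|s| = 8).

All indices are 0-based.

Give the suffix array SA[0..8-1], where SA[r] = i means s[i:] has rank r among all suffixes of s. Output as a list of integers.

sorted suffixes:
  #0 SA[0]=6  'ac'
  #1 SA[1]=2  'afgfac'
  #2 SA[2]=7  'c'
  #3 SA[3]=1  'eafgfac'
  #4 SA[4]=5  'fac'
  #5 SA[5]=3  'fgfac'
  #6 SA[6]=4  'gfac'
  #7 SA[7]=0  'heafgfac'

[6, 2, 7, 1, 5, 3, 4, 0]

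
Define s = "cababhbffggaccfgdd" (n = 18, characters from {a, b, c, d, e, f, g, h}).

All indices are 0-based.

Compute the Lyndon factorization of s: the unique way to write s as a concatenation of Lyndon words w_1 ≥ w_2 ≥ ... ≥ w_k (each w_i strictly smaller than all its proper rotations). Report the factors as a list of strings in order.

["c", "ababhbffggaccfgdd"]

emit factor 1: 'c' (i=0, period=1)
emit factor 2: 'ababhbffggaccfgdd' (i=1, period=17)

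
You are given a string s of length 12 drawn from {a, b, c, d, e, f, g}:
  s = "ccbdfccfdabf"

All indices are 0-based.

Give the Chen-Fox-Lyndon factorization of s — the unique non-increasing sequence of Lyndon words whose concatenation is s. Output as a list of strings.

emit factor 1: 'c' (i=0, period=1)
emit factor 2: 'c' (i=1, period=1)
emit factor 3: 'bdfccfd' (i=2, period=7)
emit factor 4: 'abf' (i=9, period=3)

["c", "c", "bdfccfd", "abf"]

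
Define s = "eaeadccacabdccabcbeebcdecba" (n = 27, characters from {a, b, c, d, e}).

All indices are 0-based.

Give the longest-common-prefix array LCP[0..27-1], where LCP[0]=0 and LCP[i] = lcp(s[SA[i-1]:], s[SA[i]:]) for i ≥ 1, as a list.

[0, 1, 2, 1, 1, 1, 0, 1, 2, 1, 1, 0, 3, 2, 1, 2, 1, 3, 1, 0, 4, 1, 0, 2, 1, 1, 1]

sorted suffixes:
  #0 SA[0]=26  'a'
  #1 SA[1]=14  'abcbeebcdecba'
  #2 SA[2]=9  'abdccabcbeebcdecba'
  #3 SA[3]=7  'acabdccabcbeebcdecba'
  #4 SA[4]=3  'adccacabdccabcbeebcdecba'
  #5 SA[5]=1  'aeadccacabdccabcbeebcdecba'
  #6 SA[6]=25  'ba'
  #7 SA[7]=15  'bcbeebcdecba'
  #8 SA[8]=20  'bcdecba'
  #9 SA[9]=10  'bdccabcbeebcdecba'
  #10 SA[10]=17  'beebcdecba'
  #11 SA[11]=13  'cabcbeebcdecba'
  #12 SA[12]=8  'cabdccabcbeebcdecba'
  #13 SA[13]=6  'cacabdccabcbeebcdecba'
  #14 SA[14]=24  'cba'
  #15 SA[15]=16  'cbeebcdecba'
  #16 SA[16]=12  'ccabcbeebcdecba'
  #17 SA[17]=5  'ccacabdccabcbeebcdecba'
  #18 SA[18]=21  'cdecba'
  #19 SA[19]=11  'dccabcbeebcdecba'
  #20 SA[20]=4  'dccacabdccabcbeebcdecba'
  #21 SA[21]=22  'decba'
  #22 SA[22]=2  'eadccacabdccabcbeebcdecba'
  #23 SA[23]=0  'eaeadccacabdccabcbeebcdecba'
  #24 SA[24]=19  'ebcdecba'
  #25 SA[25]=23  'ecba'
  #26 SA[26]=18  'eebcdecba'

SA = [26, 14, 9, 7, 3, 1, 25, 15, 20, 10, 17, 13, 8, 6, 24, 16, 12, 5, 21, 11, 4, 22, 2, 0, 19, 23, 18]
rank  pair      lcp
   1  s[26:],s[14:]  1  'a'
   2  s[14:],s[9:]  2  'ab'
   3  s[9:],s[7:]  1  'a'
   4  s[7:],s[3:]  1  'a'
   5  s[3:],s[1:]  1  'a'
   6  s[1:],s[25:]  0  ''
   7  s[25:],s[15:]  1  'b'
   8  s[15:],s[20:]  2  'bc'
   9  s[20:],s[10:]  1  'b'
  10  s[10:],s[17:]  1  'b'
  11  s[17:],s[13:]  0  ''
  12  s[13:],s[8:]  3  'cab'
  13  s[8:],s[6:]  2  'ca'
  14  s[6:],s[24:]  1  'c'
  15  s[24:],s[16:]  2  'cb'
  16  s[16:],s[12:]  1  'c'
  17  s[12:],s[5:]  3  'cca'
  18  s[5:],s[21:]  1  'c'
  19  s[21:],s[11:]  0  ''
  20  s[11:],s[4:]  4  'dcca'
  21  s[4:],s[22:]  1  'd'
  22  s[22:],s[2:]  0  ''
  23  s[2:],s[0:]  2  'ea'
  24  s[0:],s[19:]  1  'e'
  25  s[19:],s[23:]  1  'e'
  26  s[23:],s[18:]  1  'e'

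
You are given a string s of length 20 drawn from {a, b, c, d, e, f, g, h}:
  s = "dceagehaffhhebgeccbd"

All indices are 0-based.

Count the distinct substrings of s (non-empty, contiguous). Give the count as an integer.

197

rank→(start, suffix):
  0 → (7, 'affhhebgeccbd')
  1 → (3, 'agehaffhhebgeccbd')
  2 → (18, 'bd')
  3 → (13, 'bgeccbd')
  4 → (17, 'cbd')
  5 → (16, 'ccbd')
  6 → (1, 'ceagehaffhhebgeccbd')
  7 → (19, 'd')
  8 → (0, 'dceagehaffhhebgeccbd')
  9 → (2, 'eagehaffhhebgeccbd')
  10 → (12, 'ebgeccbd')
  11 → (15, 'eccbd')
  12 → (5, 'ehaffhhebgeccbd')
  13 → (8, 'ffhhebgeccbd')
  14 → (9, 'fhhebgeccbd')
  15 → (14, 'geccbd')
  16 → (4, 'gehaffhhebgeccbd')
  17 → (6, 'haffhhebgeccbd')
  18 → (11, 'hebgeccbd')
  19 → (10, 'hhebgeccbd')

SA = [7, 3, 18, 13, 17, 16, 1, 19, 0, 2, 12, 15, 5, 8, 9, 14, 4, 6, 11, 10]
[i] adj suffixes → lcp
  [1] 7/3 → 1 ('a')
  [2] 3/18 → 0 ('')
  [3] 18/13 → 1 ('b')
  [4] 13/17 → 0 ('')
  [5] 17/16 → 1 ('c')
  [6] 16/1 → 1 ('c')
  [7] 1/19 → 0 ('')
  [8] 19/0 → 1 ('d')
  [9] 0/2 → 0 ('')
  [10] 2/12 → 1 ('e')
  [11] 12/15 → 1 ('e')
  [12] 15/5 → 1 ('e')
  [13] 5/8 → 0 ('')
  [14] 8/9 → 1 ('f')
  [15] 9/14 → 0 ('')
  [16] 14/4 → 2 ('ge')
  [17] 4/6 → 0 ('')
  [18] 6/11 → 1 ('h')
  [19] 11/10 → 1 ('h')

n(n+1)/2 = 20·21/2 = 210
Σ LCP = 0 + 1 + 0 + 1 + 0 + 1 + 1 + 0 + 1 + 0 + 1 + 1 + 1 + 0 + 1 + 0 + 2 + 0 + 1 + 1 = 13
distinct = 210 − 13 = 197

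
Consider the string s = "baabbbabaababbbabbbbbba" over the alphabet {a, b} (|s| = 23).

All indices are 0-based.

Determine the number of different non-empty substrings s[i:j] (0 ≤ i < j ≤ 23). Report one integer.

209

rank | idx | suffix
   0 |  22 | a
   1 |   8 | aababbbabbbbbba
   2 |   1 | aabbbabaababbbabbbbbba
   3 |   6 | abaababbbabbbbbba
   4 |   9 | ababbbabbbbbba
   5 |   2 | abbbabaababbbabbbbbba
   6 |  11 | abbbabbbbbba
   7 |  15 | abbbbbba
   8 |  21 | ba
   9 |   7 | baababbbabbbbbba
  10 |   0 | baabbbabaababbbabbbbbba
  11 |   5 | babaababbbabbbbbba
  12 |  10 | babbbabbbbbba
  13 |  14 | babbbbbba
  14 |  20 | bba
  15 |   4 | bbabaababbbabbbbbba
  16 |  13 | bbabbbbbba
  17 |  19 | bbba
  18 |   3 | bbbabaababbbabbbbbba
  19 |  12 | bbbabbbbbba
  20 |  18 | bbbba
  21 |  17 | bbbbba
  22 |  16 | bbbbbba

SA = [22, 8, 1, 6, 9, 2, 11, 15, 21, 7, 0, 5, 10, 14, 20, 4, 13, 19, 3, 12, 18, 17, 16]
rank  pair      lcp
   1  s[22:],s[8:]  1  'a'
   2  s[8:],s[1:]  3  'aab'
   3  s[1:],s[6:]  1  'a'
   4  s[6:],s[9:]  3  'aba'
   5  s[9:],s[2:]  2  'ab'
   6  s[2:],s[11:]  6  'abbbab'
   7  s[11:],s[15:]  4  'abbb'
   8  s[15:],s[21:]  0  ''
   9  s[21:],s[7:]  2  'ba'
  10  s[7:],s[0:]  4  'baab'
  11  s[0:],s[5:]  2  'ba'
  12  s[5:],s[10:]  3  'bab'
  13  s[10:],s[14:]  5  'babbb'
  14  s[14:],s[20:]  1  'b'
  15  s[20:],s[4:]  3  'bba'
  16  s[4:],s[13:]  4  'bbab'
  17  s[13:],s[19:]  2  'bb'
  18  s[19:],s[3:]  4  'bbba'
  19  s[3:],s[12:]  5  'bbbab'
  20  s[12:],s[18:]  3  'bbb'
  21  s[18:],s[17:]  4  'bbbb'
  22  s[17:],s[16:]  5  'bbbbb'

n(n+1)/2 = 23·24/2 = 276
Σ LCP = 0 + 1 + 3 + 1 + 3 + 2 + 6 + 4 + 0 + 2 + 4 + 2 + 3 + 5 + 1 + 3 + 4 + 2 + 4 + 5 + 3 + 4 + 5 = 67
distinct = 276 − 67 = 209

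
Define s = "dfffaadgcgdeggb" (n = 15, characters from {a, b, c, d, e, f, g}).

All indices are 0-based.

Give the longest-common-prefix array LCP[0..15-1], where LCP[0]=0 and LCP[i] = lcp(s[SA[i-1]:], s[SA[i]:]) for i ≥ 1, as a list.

[0, 1, 0, 0, 0, 1, 1, 0, 0, 1, 2, 0, 1, 1, 1]

sorted suffixes:
  #0 SA[0]=4  'aadgcgdeggb'
  #1 SA[1]=5  'adgcgdeggb'
  #2 SA[2]=14  'b'
  #3 SA[3]=8  'cgdeggb'
  #4 SA[4]=10  'deggb'
  #5 SA[5]=0  'dfffaadgcgdeggb'
  #6 SA[6]=6  'dgcgdeggb'
  #7 SA[7]=11  'eggb'
  #8 SA[8]=3  'faadgcgdeggb'
  #9 SA[9]=2  'ffaadgcgdeggb'
  #10 SA[10]=1  'fffaadgcgdeggb'
  #11 SA[11]=13  'gb'
  #12 SA[12]=7  'gcgdeggb'
  #13 SA[13]=9  'gdeggb'
  #14 SA[14]=12  'ggb'

SA = [4, 5, 14, 8, 10, 0, 6, 11, 3, 2, 1, 13, 7, 9, 12]
i: (SA[i-1],SA[i]) lcp shared
  1: (4,5) 1 'a'
  2: (5,14) 0 ''
  3: (14,8) 0 ''
  4: (8,10) 0 ''
  5: (10,0) 1 'd'
  6: (0,6) 1 'd'
  7: (6,11) 0 ''
  8: (11,3) 0 ''
  9: (3,2) 1 'f'
  10: (2,1) 2 'ff'
  11: (1,13) 0 ''
  12: (13,7) 1 'g'
  13: (7,9) 1 'g'
  14: (9,12) 1 'g'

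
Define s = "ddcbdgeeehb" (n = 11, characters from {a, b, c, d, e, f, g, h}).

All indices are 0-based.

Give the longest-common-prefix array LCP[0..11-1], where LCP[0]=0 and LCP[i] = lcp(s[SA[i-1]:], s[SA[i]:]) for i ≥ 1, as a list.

rank→(start, suffix):
  0 → (10, 'b')
  1 → (3, 'bdgeeehb')
  2 → (2, 'cbdgeeehb')
  3 → (1, 'dcbdgeeehb')
  4 → (0, 'ddcbdgeeehb')
  5 → (4, 'dgeeehb')
  6 → (6, 'eeehb')
  7 → (7, 'eehb')
  8 → (8, 'ehb')
  9 → (5, 'geeehb')
  10 → (9, 'hb')

SA = [10, 3, 2, 1, 0, 4, 6, 7, 8, 5, 9]
rank  pair      lcp
   1  s[10:],s[3:]  1  'b'
   2  s[3:],s[2:]  0  ''
   3  s[2:],s[1:]  0  ''
   4  s[1:],s[0:]  1  'd'
   5  s[0:],s[4:]  1  'd'
   6  s[4:],s[6:]  0  ''
   7  s[6:],s[7:]  2  'ee'
   8  s[7:],s[8:]  1  'e'
   9  s[8:],s[5:]  0  ''
  10  s[5:],s[9:]  0  ''

[0, 1, 0, 0, 1, 1, 0, 2, 1, 0, 0]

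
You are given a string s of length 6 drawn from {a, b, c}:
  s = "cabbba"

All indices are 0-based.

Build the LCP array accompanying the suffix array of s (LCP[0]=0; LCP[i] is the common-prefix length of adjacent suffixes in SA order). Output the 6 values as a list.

rank→(start, suffix):
  0 → (5, 'a')
  1 → (1, 'abbba')
  2 → (4, 'ba')
  3 → (3, 'bba')
  4 → (2, 'bbba')
  5 → (0, 'cabbba')

SA = [5, 1, 4, 3, 2, 0]
rank  pair      lcp
   1  s[5:],s[1:]  1  'a'
   2  s[1:],s[4:]  0  ''
   3  s[4:],s[3:]  1  'b'
   4  s[3:],s[2:]  2  'bb'
   5  s[2:],s[0:]  0  ''

[0, 1, 0, 1, 2, 0]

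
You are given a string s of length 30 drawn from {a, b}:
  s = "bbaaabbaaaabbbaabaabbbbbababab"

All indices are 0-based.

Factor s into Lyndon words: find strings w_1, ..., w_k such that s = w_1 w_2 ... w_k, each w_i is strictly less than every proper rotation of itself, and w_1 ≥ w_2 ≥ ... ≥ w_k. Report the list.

["b", "b", "aaabb", "aaaabbbaabaabbbbbababab"]

emit factor 1: 'b' (i=0, period=1)
emit factor 2: 'b' (i=1, period=1)
emit factor 3: 'aaabb' (i=2, period=5)
emit factor 4: 'aaaabbbaabaabbbbbababab' (i=7, period=23)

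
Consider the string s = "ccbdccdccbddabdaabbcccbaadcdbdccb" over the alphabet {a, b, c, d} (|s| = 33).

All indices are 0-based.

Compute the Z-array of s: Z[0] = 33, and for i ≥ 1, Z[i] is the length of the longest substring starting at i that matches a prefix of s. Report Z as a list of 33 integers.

[33, 1, 0, 0, 2, 1, 0, 4, 1, 0, 0, 0, 0, 0, 0, 0, 0, 0, 0, 2, 3, 1, 0, 0, 0, 0, 1, 0, 0, 0, 3, 1, 0]

Z[0]=33
i=1: fresh scan; Z[1]=1 extend→box=[1,2)
i=2: fresh scan; Z[2]=0
i=3: fresh scan; Z[3]=0
i=4: fresh scan; Z[4]=2 extend→box=[4,6)
i=5: min(r-i=1, Z[1]=1)=1; Z[5]=1
i=6: fresh scan; Z[6]=0
i=7: fresh scan; Z[7]=4 extend→box=[7,11)
i=8: min(r-i=3, Z[1]=1)=1; Z[8]=1
i=9: min(r-i=2, Z[2]=0)=0; Z[9]=0
i=10: min(r-i=1, Z[3]=0)=0; Z[10]=0
i=11: fresh scan; Z[11]=0
i=12: fresh scan; Z[12]=0
i=13: fresh scan; Z[13]=0
i=14: fresh scan; Z[14]=0
i=15: fresh scan; Z[15]=0
i=16: fresh scan; Z[16]=0
i=17: fresh scan; Z[17]=0
i=18: fresh scan; Z[18]=0
i=19: fresh scan; Z[19]=2 extend→box=[19,21)
i=20: min(r-i=1, Z[1]=1)=1; Z[20]=3 extend→box=[20,23)
i=21: min(r-i=2, Z[1]=1)=1; Z[21]=1
i=22: min(r-i=1, Z[2]=0)=0; Z[22]=0
i=23: fresh scan; Z[23]=0
i=24: fresh scan; Z[24]=0
i=25: fresh scan; Z[25]=0
i=26: fresh scan; Z[26]=1 extend→box=[26,27)
i=27: fresh scan; Z[27]=0
i=28: fresh scan; Z[28]=0
i=29: fresh scan; Z[29]=0
i=30: fresh scan; Z[30]=3 extend→box=[30,33)
i=31: min(r-i=2, Z[1]=1)=1; Z[31]=1
i=32: min(r-i=1, Z[2]=0)=0; Z[32]=0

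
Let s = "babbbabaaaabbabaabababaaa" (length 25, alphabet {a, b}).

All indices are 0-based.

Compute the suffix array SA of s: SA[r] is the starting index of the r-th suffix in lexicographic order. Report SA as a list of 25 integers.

[24, 23, 22, 7, 8, 15, 9, 20, 5, 13, 18, 16, 10, 1, 21, 6, 14, 19, 4, 12, 17, 0, 3, 11, 2]

rank | idx | suffix
   0 |  24 | a
   1 |  23 | aa
   2 |  22 | aaa
   3 |   7 | aaaabbabaabababaaa
   4 |   8 | aaabbabaabababaaa
   5 |  15 | aabababaaa
   6 |   9 | aabbabaabababaaa
   7 |  20 | abaaa
   8 |   5 | abaaaabbabaabababaaa
   9 |  13 | abaabababaaa
  10 |  18 | ababaaa
  11 |  16 | abababaaa
  12 |  10 | abbabaabababaaa
  13 |   1 | abbbabaaaabbabaabababaaa
  14 |  21 | baaa
  15 |   6 | baaaabbabaabababaaa
  16 |  14 | baabababaaa
  17 |  19 | babaaa
  18 |   4 | babaaaabbabaabababaaa
  19 |  12 | babaabababaaa
  20 |  17 | bababaaa
  21 |   0 | babbbabaaaabbabaabababaaa
  22 |   3 | bbabaaaabbabaabababaaa
  23 |  11 | bbabaabababaaa
  24 |   2 | bbbabaaaabbabaabababaaa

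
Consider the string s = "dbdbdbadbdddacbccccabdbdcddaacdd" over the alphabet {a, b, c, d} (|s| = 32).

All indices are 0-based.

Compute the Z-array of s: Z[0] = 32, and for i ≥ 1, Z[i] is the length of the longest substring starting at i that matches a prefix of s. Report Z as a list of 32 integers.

[32, 0, 4, 0, 2, 0, 0, 3, 0, 1, 1, 1, 0, 0, 0, 0, 0, 0, 0, 0, 0, 3, 0, 1, 0, 1, 1, 0, 0, 0, 1, 1]

Z[0]=32
i=1: outside box; Z[1]=0
i=2: outside box; Z[2]=4 extend→box=[2,6)
i=3: min(r-i=3, Z[1]=0)=0; Z[3]=0
i=4: min(r-i=2, Z[2]=4)=2; Z[4]=2
i=5: min(r-i=1, Z[3]=0)=0; Z[5]=0
i=6: outside box; Z[6]=0
i=7: outside box; Z[7]=3 extend→box=[7,10)
i=8: min(r-i=2, Z[1]=0)=0; Z[8]=0
i=9: min(r-i=1, Z[2]=4)=1; Z[9]=1
i=10: outside box; Z[10]=1 extend→box=[10,11)
i=11: outside box; Z[11]=1 extend→box=[11,12)
i=12: outside box; Z[12]=0
i=13: outside box; Z[13]=0
i=14: outside box; Z[14]=0
i=15: outside box; Z[15]=0
i=16: outside box; Z[16]=0
i=17: outside box; Z[17]=0
i=18: outside box; Z[18]=0
i=19: outside box; Z[19]=0
i=20: outside box; Z[20]=0
i=21: outside box; Z[21]=3 extend→box=[21,24)
i=22: min(r-i=2, Z[1]=0)=0; Z[22]=0
i=23: min(r-i=1, Z[2]=4)=1; Z[23]=1
i=24: outside box; Z[24]=0
i=25: outside box; Z[25]=1 extend→box=[25,26)
i=26: outside box; Z[26]=1 extend→box=[26,27)
i=27: outside box; Z[27]=0
i=28: outside box; Z[28]=0
i=29: outside box; Z[29]=0
i=30: outside box; Z[30]=1 extend→box=[30,31)
i=31: outside box; Z[31]=1 extend→box=[31,32)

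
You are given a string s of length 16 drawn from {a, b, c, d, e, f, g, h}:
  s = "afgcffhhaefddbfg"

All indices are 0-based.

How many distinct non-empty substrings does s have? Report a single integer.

127

sorted suffixes:
  #0 SA[0]=8  'aefddbfg'
  #1 SA[1]=0  'afgcffhhaefddbfg'
  #2 SA[2]=13  'bfg'
  #3 SA[3]=3  'cffhhaefddbfg'
  #4 SA[4]=12  'dbfg'
  #5 SA[5]=11  'ddbfg'
  #6 SA[6]=9  'efddbfg'
  #7 SA[7]=10  'fddbfg'
  #8 SA[8]=4  'ffhhaefddbfg'
  #9 SA[9]=14  'fg'
  #10 SA[10]=1  'fgcffhhaefddbfg'
  #11 SA[11]=5  'fhhaefddbfg'
  #12 SA[12]=15  'g'
  #13 SA[13]=2  'gcffhhaefddbfg'
  #14 SA[14]=7  'haefddbfg'
  #15 SA[15]=6  'hhaefddbfg'

SA = [8, 0, 13, 3, 12, 11, 9, 10, 4, 14, 1, 5, 15, 2, 7, 6]
[i] adj suffixes → lcp
  [1] 8/0 → 1 ('a')
  [2] 0/13 → 0 ('')
  [3] 13/3 → 0 ('')
  [4] 3/12 → 0 ('')
  [5] 12/11 → 1 ('d')
  [6] 11/9 → 0 ('')
  [7] 9/10 → 0 ('')
  [8] 10/4 → 1 ('f')
  [9] 4/14 → 1 ('f')
  [10] 14/1 → 2 ('fg')
  [11] 1/5 → 1 ('f')
  [12] 5/15 → 0 ('')
  [13] 15/2 → 1 ('g')
  [14] 2/7 → 0 ('')
  [15] 7/6 → 1 ('h')

n(n+1)/2 = 16·17/2 = 136
Σ LCP = 0 + 1 + 0 + 0 + 0 + 1 + 0 + 0 + 1 + 1 + 2 + 1 + 0 + 1 + 0 + 1 = 9
distinct = 136 − 9 = 127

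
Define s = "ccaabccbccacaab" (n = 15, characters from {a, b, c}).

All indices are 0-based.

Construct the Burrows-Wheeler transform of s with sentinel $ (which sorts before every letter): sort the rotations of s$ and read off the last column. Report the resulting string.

rank  rotation          last
    0  $ccaabccbccacaab  b
    1  aab$ccaabccbccac  c
    2  aabccbccacaab$cc  c
    3  ab$ccaabccbccaca  a
    4  abccbccacaab$cca  a
    5  acaab$ccaabccbcc  c
    6  b$ccaabccbccacaa  a
    7  bccacaab$ccaabcc  c
    8  bccbccacaab$ccaa  a
    9  caab$ccaabccbcca  a
   10  caabccbccacaab$c  c
   11  cacaab$ccaabccbc  c
   12  cbccacaab$ccaabc  c
   13  ccaabccbccacaab$  $
   14  ccacaab$ccaabccb  b
   15  ccbccacaab$ccaab  b

bccaacacaaccc$bb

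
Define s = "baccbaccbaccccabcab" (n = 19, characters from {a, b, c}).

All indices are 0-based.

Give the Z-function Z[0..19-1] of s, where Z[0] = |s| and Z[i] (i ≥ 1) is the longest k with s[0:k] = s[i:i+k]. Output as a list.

[19, 0, 0, 0, 8, 0, 0, 0, 4, 0, 0, 0, 0, 0, 0, 1, 0, 0, 1]

Z[0]=19
i=1: i≥r, start 0; Z[1]=0
i=2: i≥r, start 0; Z[2]=0
i=3: i≥r, start 0; Z[3]=0
i=4: i≥r, start 0; Z[4]=8 scan→box=[4,12)
i=5: min(r-i=7, Z[1]=0)=0; Z[5]=0
i=6: min(r-i=6, Z[2]=0)=0; Z[6]=0
i=7: min(r-i=5, Z[3]=0)=0; Z[7]=0
i=8: min(r-i=4, Z[4]=8)=4; Z[8]=4
i=9: min(r-i=3, Z[5]=0)=0; Z[9]=0
i=10: min(r-i=2, Z[6]=0)=0; Z[10]=0
i=11: min(r-i=1, Z[7]=0)=0; Z[11]=0
i=12: i≥r, start 0; Z[12]=0
i=13: i≥r, start 0; Z[13]=0
i=14: i≥r, start 0; Z[14]=0
i=15: i≥r, start 0; Z[15]=1 scan→box=[15,16)
i=16: i≥r, start 0; Z[16]=0
i=17: i≥r, start 0; Z[17]=0
i=18: i≥r, start 0; Z[18]=1 scan→box=[18,19)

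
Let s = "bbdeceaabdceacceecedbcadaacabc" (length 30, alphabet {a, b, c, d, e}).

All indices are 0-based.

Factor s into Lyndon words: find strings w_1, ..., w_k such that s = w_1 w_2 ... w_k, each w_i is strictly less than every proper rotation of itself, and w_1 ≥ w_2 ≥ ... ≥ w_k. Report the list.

["bbdece", "aabdceacceecedbcadaacabc"]

emit factor 1: 'bbdece' (i=0, period=6)
emit factor 2: 'aabdceacceecedbcadaacabc' (i=6, period=24)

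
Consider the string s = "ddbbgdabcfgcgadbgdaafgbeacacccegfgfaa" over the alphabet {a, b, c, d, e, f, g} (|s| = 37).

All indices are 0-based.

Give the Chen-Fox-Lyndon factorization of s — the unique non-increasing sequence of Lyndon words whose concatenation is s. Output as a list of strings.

["d", "d", "bbgd", "abcfgcgadbgd", "aafgbeacacccegfgf", "a", "a"]

emit factor 1: 'd' (i=0, period=1)
emit factor 2: 'd' (i=1, period=1)
emit factor 3: 'bbgd' (i=2, period=4)
emit factor 4: 'abcfgcgadbgd' (i=6, period=12)
emit factor 5: 'aafgbeacacccegfgf' (i=18, period=17)
emit factor 6: 'a' (i=35, period=1)
emit factor 7: 'a' (i=36, period=1)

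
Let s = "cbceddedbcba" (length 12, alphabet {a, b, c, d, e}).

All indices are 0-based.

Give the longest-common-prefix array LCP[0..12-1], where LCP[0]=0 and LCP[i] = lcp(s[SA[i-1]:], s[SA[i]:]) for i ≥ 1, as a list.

[0, 0, 1, 2, 0, 2, 1, 0, 1, 1, 0, 2]

rank→(start, suffix):
  0 → (11, 'a')
  1 → (10, 'ba')
  2 → (8, 'bcba')
  3 → (1, 'bceddedbcba')
  4 → (9, 'cba')
  5 → (0, 'cbceddedbcba')
  6 → (2, 'ceddedbcba')
  7 → (7, 'dbcba')
  8 → (4, 'ddedbcba')
  9 → (5, 'dedbcba')
  10 → (6, 'edbcba')
  11 → (3, 'eddedbcba')

SA = [11, 10, 8, 1, 9, 0, 2, 7, 4, 5, 6, 3]
[i] adj suffixes → lcp
  [1] 11/10 → 0 ('')
  [2] 10/8 → 1 ('b')
  [3] 8/1 → 2 ('bc')
  [4] 1/9 → 0 ('')
  [5] 9/0 → 2 ('cb')
  [6] 0/2 → 1 ('c')
  [7] 2/7 → 0 ('')
  [8] 7/4 → 1 ('d')
  [9] 4/5 → 1 ('d')
  [10] 5/6 → 0 ('')
  [11] 6/3 → 2 ('ed')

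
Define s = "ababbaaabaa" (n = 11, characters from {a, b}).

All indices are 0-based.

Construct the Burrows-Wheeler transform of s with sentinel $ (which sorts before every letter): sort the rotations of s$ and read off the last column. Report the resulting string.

rank  rotation      last
    0  $ababbaaabaa  a
    1  a$ababbaaaba  a
    2  aa$ababbaaab  b
    3  aaabaa$ababb  b
    4  aabaa$ababba  a
    5  abaa$ababbaa  a
    6  ababbaaabaa$  $
    7  abbaaabaa$ab  b
    8  baa$ababbaaa  a
    9  baaabaa$abab  b
   10  babbaaabaa$a  a
   11  bbaaabaa$aba  a

aabbaa$babaa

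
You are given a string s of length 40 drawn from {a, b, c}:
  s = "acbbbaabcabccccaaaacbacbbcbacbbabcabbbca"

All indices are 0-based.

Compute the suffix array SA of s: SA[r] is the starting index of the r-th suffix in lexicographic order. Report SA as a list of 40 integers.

[39, 15, 16, 5, 17, 34, 31, 6, 9, 18, 27, 0, 21, 4, 30, 26, 20, 3, 29, 2, 35, 36, 23, 37, 32, 7, 24, 10, 38, 14, 33, 8, 25, 19, 28, 1, 22, 13, 12, 11]

rank→(start, suffix):
  0 → (39, 'a')
  1 → (15, 'aaaacbacbbcbacbbabcabbbca')
  2 → (16, 'aaacbacbbcbacbbabcabbbca')
  3 → (5, 'aabcabccccaaaacbacbbcbacbbabcabbbca')
  4 → (17, 'aacbacbbcbacbbabcabbbca')
  5 → (34, 'abbbca')
  6 → (31, 'abcabbbca')
  7 → (6, 'abcabccccaaaacbacbbcbacbbabcabbbca')
  8 → (9, 'abccccaaaacbacbbcbacbbabcabbbca')
  9 → (18, 'acbacbbcbacbbabcabbbca')
  10 → (27, 'acbbabcabbbca')
  11 → (0, 'acbbbaabcabccccaaaacbacbbcbacbbabcabbbca')
  12 → (21, 'acbbcbacbbabcabbbca')
  13 → (4, 'baabcabccccaaaacbacbbcbacbbabcabbbca')
  14 → (30, 'babcabbbca')
  15 → (26, 'bacbbabcabbbca')
  16 → (20, 'bacbbcbacbbabcabbbca')
  17 → (3, 'bbaabcabccccaaaacbacbbcbacbbabcabbbca')
  18 → (29, 'bbabcabbbca')
  19 → (2, 'bbbaabcabccccaaaacbacbbcbacbbabcabbbca')
  20 → (35, 'bbbca')
  21 → (36, 'bbca')
  22 → (23, 'bbcbacbbabcabbbca')
  23 → (37, 'bca')
  24 → (32, 'bcabbbca')
  25 → (7, 'bcabccccaaaacbacbbcbacbbabcabbbca')
  26 → (24, 'bcbacbbabcabbbca')
  27 → (10, 'bccccaaaacbacbbcbacbbabcabbbca')
  28 → (38, 'ca')
  29 → (14, 'caaaacbacbbcbacbbabcabbbca')
  30 → (33, 'cabbbca')
  31 → (8, 'cabccccaaaacbacbbcbacbbabcabbbca')
  32 → (25, 'cbacbbabcabbbca')
  33 → (19, 'cbacbbcbacbbabcabbbca')
  34 → (28, 'cbbabcabbbca')
  35 → (1, 'cbbbaabcabccccaaaacbacbbcbacbbabcabbbca')
  36 → (22, 'cbbcbacbbabcabbbca')
  37 → (13, 'ccaaaacbacbbcbacbbabcabbbca')
  38 → (12, 'cccaaaacbacbbcbacbbabcabbbca')
  39 → (11, 'ccccaaaacbacbbcbacbbabcabbbca')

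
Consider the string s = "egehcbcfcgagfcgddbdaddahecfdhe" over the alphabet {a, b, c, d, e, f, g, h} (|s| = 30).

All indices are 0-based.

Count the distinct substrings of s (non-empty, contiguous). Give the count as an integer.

436

rank→(start, suffix):
  0 → (19, 'addahecfdhe')
  1 → (10, 'agfcgddbdaddahecfdhe')
  2 → (22, 'ahecfdhe')
  3 → (5, 'bcfcgagfcgddbdaddahecfdhe')
  4 → (17, 'bdaddahecfdhe')
  5 → (4, 'cbcfcgagfcgddbdaddahecfdhe')
  6 → (6, 'cfcgagfcgddbdaddahecfdhe')
  7 → (25, 'cfdhe')
  8 → (8, 'cgagfcgddbdaddahecfdhe')
  9 → (13, 'cgddbdaddahecfdhe')
  10 → (18, 'daddahecfdhe')
  11 → (21, 'dahecfdhe')
  12 → (16, 'dbdaddahecfdhe')
  13 → (20, 'ddahecfdhe')
  14 → (15, 'ddbdaddahecfdhe')
  15 → (27, 'dhe')
  16 → (29, 'e')
  17 → (24, 'ecfdhe')
  18 → (0, 'egehcbcfcgagfcgddbdaddahecfdhe')
  19 → (2, 'ehcbcfcgagfcgddbdaddahecfdhe')
  20 → (7, 'fcgagfcgddbdaddahecfdhe')
  21 → (12, 'fcgddbdaddahecfdhe')
  22 → (26, 'fdhe')
  23 → (9, 'gagfcgddbdaddahecfdhe')
  24 → (14, 'gddbdaddahecfdhe')
  25 → (1, 'gehcbcfcgagfcgddbdaddahecfdhe')
  26 → (11, 'gfcgddbdaddahecfdhe')
  27 → (3, 'hcbcfcgagfcgddbdaddahecfdhe')
  28 → (28, 'he')
  29 → (23, 'hecfdhe')

SA = [19, 10, 22, 5, 17, 4, 6, 25, 8, 13, 18, 21, 16, 20, 15, 27, 29, 24, 0, 2, 7, 12, 26, 9, 14, 1, 11, 3, 28, 23]
i: (SA[i-1],SA[i]) lcp shared
  1: (19,10) 1 'a'
  2: (10,22) 1 'a'
  3: (22,5) 0 ''
  4: (5,17) 1 'b'
  5: (17,4) 0 ''
  6: (4,6) 1 'c'
  7: (6,25) 2 'cf'
  8: (25,8) 1 'c'
  9: (8,13) 2 'cg'
  10: (13,18) 0 ''
  11: (18,21) 2 'da'
  12: (21,16) 1 'd'
  13: (16,20) 1 'd'
  14: (20,15) 2 'dd'
  15: (15,27) 1 'd'
  16: (27,29) 0 ''
  17: (29,24) 1 'e'
  18: (24,0) 1 'e'
  19: (0,2) 1 'e'
  20: (2,7) 0 ''
  21: (7,12) 3 'fcg'
  22: (12,26) 1 'f'
  23: (26,9) 0 ''
  24: (9,14) 1 'g'
  25: (14,1) 1 'g'
  26: (1,11) 1 'g'
  27: (11,3) 0 ''
  28: (3,28) 1 'h'
  29: (28,23) 2 'he'

n(n+1)/2 = 30·31/2 = 465
Σ LCP = 0 + 1 + 1 + 0 + 1 + 0 + 1 + 2 + 1 + 2 + 0 + 2 + 1 + 1 + 2 + 1 + 0 + 1 + 1 + 1 + 0 + 3 + 1 + 0 + 1 + 1 + 1 + 0 + 1 + 2 = 29
distinct = 465 − 29 = 436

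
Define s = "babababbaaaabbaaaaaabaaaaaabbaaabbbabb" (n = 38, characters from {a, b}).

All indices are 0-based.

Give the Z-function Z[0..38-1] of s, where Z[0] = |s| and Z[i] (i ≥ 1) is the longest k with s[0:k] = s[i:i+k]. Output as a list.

Z[0]=38
i=1: i≥r, start 0; Z[1]=0
i=2: i≥r, start 0; Z[2]=5 grow→box=[2,7)
i=3: min(r-i=4, Z[1]=0)=0; Z[3]=0
i=4: min(r-i=3, Z[2]=5)=3; Z[4]=3
i=5: min(r-i=2, Z[3]=0)=0; Z[5]=0
i=6: min(r-i=1, Z[4]=3)=1; Z[6]=1
i=7: i≥r, start 0; Z[7]=2 grow→box=[7,9)
i=8: min(r-i=1, Z[1]=0)=0; Z[8]=0
i=9: i≥r, start 0; Z[9]=0
i=10: i≥r, start 0; Z[10]=0
i=11: i≥r, start 0; Z[11]=0
i=12: i≥r, start 0; Z[12]=1 grow→box=[12,13)
i=13: i≥r, start 0; Z[13]=2 grow→box=[13,15)
i=14: min(r-i=1, Z[1]=0)=0; Z[14]=0
i=15: i≥r, start 0; Z[15]=0
i=16: i≥r, start 0; Z[16]=0
i=17: i≥r, start 0; Z[17]=0
i=18: i≥r, start 0; Z[18]=0
i=19: i≥r, start 0; Z[19]=0
i=20: i≥r, start 0; Z[20]=2 grow→box=[20,22)
i=21: min(r-i=1, Z[1]=0)=0; Z[21]=0
i=22: i≥r, start 0; Z[22]=0
i=23: i≥r, start 0; Z[23]=0
i=24: i≥r, start 0; Z[24]=0
i=25: i≥r, start 0; Z[25]=0
i=26: i≥r, start 0; Z[26]=0
i=27: i≥r, start 0; Z[27]=1 grow→box=[27,28)
i=28: i≥r, start 0; Z[28]=2 grow→box=[28,30)
i=29: min(r-i=1, Z[1]=0)=0; Z[29]=0
i=30: i≥r, start 0; Z[30]=0
i=31: i≥r, start 0; Z[31]=0
i=32: i≥r, start 0; Z[32]=1 grow→box=[32,33)
i=33: i≥r, start 0; Z[33]=1 grow→box=[33,34)
i=34: i≥r, start 0; Z[34]=3 grow→box=[34,37)
i=35: min(r-i=2, Z[1]=0)=0; Z[35]=0
i=36: min(r-i=1, Z[2]=5)=1; Z[36]=1
i=37: i≥r, start 0; Z[37]=1 grow→box=[37,38)

[38, 0, 5, 0, 3, 0, 1, 2, 0, 0, 0, 0, 1, 2, 0, 0, 0, 0, 0, 0, 2, 0, 0, 0, 0, 0, 0, 1, 2, 0, 0, 0, 1, 1, 3, 0, 1, 1]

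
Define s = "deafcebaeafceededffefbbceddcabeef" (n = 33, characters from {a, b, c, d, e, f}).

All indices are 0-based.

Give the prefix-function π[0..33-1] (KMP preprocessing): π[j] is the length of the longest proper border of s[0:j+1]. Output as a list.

[0, 0, 0, 0, 0, 0, 0, 0, 0, 0, 0, 0, 0, 0, 1, 2, 1, 0, 0, 0, 0, 0, 0, 0, 0, 1, 1, 0, 0, 0, 0, 0, 0]

π[0] = 0
j=1 s[j]='e': π[1]=0 (border '')
j=2 s[j]='a': π[2]=0 (border '')
j=3 s[j]='f': π[3]=0 (border '')
j=4 s[j]='c': π[4]=0 (border '')
j=5 s[j]='e': π[5]=0 (border '')
j=6 s[j]='b': π[6]=0 (border '')
j=7 s[j]='a': π[7]=0 (border '')
j=8 s[j]='e': π[8]=0 (border '')
j=9 s[j]='a': π[9]=0 (border '')
j=10 s[j]='f': π[10]=0 (border '')
j=11 s[j]='c': π[11]=0 (border '')
j=12 s[j]='e': π[12]=0 (border '')
j=13 s[j]='e': π[13]=0 (border '')
j=14 s[j]='d': π[14]=1 (border 'd')
j=15 s[j]='e': π[15]=2 (border 'de')
j=16 s[j]='d': k: 2→0; π[16]=1 (border 'd')
j=17 s[j]='f': k: 1→0; π[17]=0 (border '')
j=18 s[j]='f': π[18]=0 (border '')
j=19 s[j]='e': π[19]=0 (border '')
j=20 s[j]='f': π[20]=0 (border '')
j=21 s[j]='b': π[21]=0 (border '')
j=22 s[j]='b': π[22]=0 (border '')
j=23 s[j]='c': π[23]=0 (border '')
j=24 s[j]='e': π[24]=0 (border '')
j=25 s[j]='d': π[25]=1 (border 'd')
j=26 s[j]='d': k: 1→0; π[26]=1 (border 'd')
j=27 s[j]='c': k: 1→0; π[27]=0 (border '')
j=28 s[j]='a': π[28]=0 (border '')
j=29 s[j]='b': π[29]=0 (border '')
j=30 s[j]='e': π[30]=0 (border '')
j=31 s[j]='e': π[31]=0 (border '')
j=32 s[j]='f': π[32]=0 (border '')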